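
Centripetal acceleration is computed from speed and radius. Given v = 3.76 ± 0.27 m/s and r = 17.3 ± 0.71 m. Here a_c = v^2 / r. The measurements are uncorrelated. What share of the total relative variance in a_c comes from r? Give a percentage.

7.55%

(δa_c/a_c)² = (2·δv/v)² + (-1·δr/r)²
  v term: (2×0.0718)² = 0.0206
  r term: (-1×0.0410)² = 0.00168
Total = 0.0223. Share from r = 0.00168/0.0223 = 0.0755.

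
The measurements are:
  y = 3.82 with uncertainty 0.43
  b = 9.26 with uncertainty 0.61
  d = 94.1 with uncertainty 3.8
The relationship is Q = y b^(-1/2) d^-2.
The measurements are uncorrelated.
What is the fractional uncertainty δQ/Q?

Products/powers → add relative errors in quadrature, weighted by exponent:
  (1·δy/y)² = (1×0.113)² = 0.0127;  (−½·δb/b)² = (-0.5×0.0659)² = 0.00108;  (-2·δd/d)² = (-2×0.0404)² = 0.00652
δQ/Q = √(0.0203) = 0.142

0.142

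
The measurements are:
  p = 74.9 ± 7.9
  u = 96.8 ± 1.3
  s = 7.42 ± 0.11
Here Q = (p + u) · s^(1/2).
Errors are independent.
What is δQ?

Let w = p + u = 172. δw = √(δp² + δu²) = √(62.4 + 1.69) = 8.01, so δw/w = 0.0466.
Q is then a monomial in w, s:
δQ/Q = √((δw/w)² + (½·δs/s)²) = √(0.00217 + 5.49e-05) = 0.0472
Q = 468, so δQ = 0.0472 × 468 = 22.1.

22.1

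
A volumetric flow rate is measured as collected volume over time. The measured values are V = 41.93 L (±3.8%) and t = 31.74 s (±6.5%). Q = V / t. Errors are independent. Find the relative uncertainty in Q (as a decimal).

0.0753

For a monomial Q ∝ V, t^-1, fractional errors add in quadrature:
  (1·δV/V)² = (1×0.0380)² = 0.00144;  (-1·δt/t)² = (-1×0.0650)² = 0.00423
δQ/Q = √(0.00567) = 0.0753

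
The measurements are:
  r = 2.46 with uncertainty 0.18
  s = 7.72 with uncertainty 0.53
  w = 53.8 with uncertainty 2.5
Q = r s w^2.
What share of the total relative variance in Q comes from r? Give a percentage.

28.6%

(δQ/Q)² = (1·δr/r)² + (1·δs/s)² + (2·δw/w)²
  r term: (1×0.0732)² = 0.00535
  s term: (1×0.0687)² = 0.00471
  w term: (2×0.0465)² = 0.00864
Total = 0.0187. Share from r = 0.00535/0.0187 = 0.286.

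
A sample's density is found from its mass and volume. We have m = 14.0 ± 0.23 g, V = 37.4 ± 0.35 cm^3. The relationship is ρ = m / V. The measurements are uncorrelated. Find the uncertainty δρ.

0.00708 g/cm^3

For a monomial ρ ∝ m, V^-1, fractional errors add in quadrature:
  (1·δm/m)² = (1×0.0164)² = 0.000270;  (-1·δV/V)² = (-1×0.00936)² = 8.76e-05
δρ/ρ = √(0.000357) = 0.0189
ρ = 0.374 g/cm^3, so δρ = 0.0189 × 0.374 = 0.00708 g/cm^3.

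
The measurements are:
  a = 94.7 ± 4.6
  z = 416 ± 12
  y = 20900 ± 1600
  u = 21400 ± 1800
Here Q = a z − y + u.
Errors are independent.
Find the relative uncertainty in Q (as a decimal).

0.0822

Let p = a·z = 39400. δp/p = √((1·δa/a)² + (1·δz/z)²) = √(0.00236 + 0.000832) = 0.0565, so δp = 2230.
Q = p − y + u: δQ = √(δp² + δy² + δu²) = √(4.95e+06 + 2.56e+06 + 3.24e+06) = 3280
Q = 39900, so δQ/Q = 3280/39900 = 0.0822.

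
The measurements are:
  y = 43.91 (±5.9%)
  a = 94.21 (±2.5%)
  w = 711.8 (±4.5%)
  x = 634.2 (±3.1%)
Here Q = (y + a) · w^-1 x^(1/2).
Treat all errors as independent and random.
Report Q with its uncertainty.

4.887 ± 0.264

Let u = y + a = 138.1. δu = √(δy² + δa²) = √(6.71 + 5.55) = 3.50, so δu/u = 0.0253.
Q is then a monomial in u, w, x:
δQ/Q = √((δu/u)² + (-1·δw/w)² + (½·δx/x)²) = √(0.000643 + 0.00202 + 0.000240) = 0.0539
Q = 4.887, so δQ = 0.0539 × 4.887 = 0.264.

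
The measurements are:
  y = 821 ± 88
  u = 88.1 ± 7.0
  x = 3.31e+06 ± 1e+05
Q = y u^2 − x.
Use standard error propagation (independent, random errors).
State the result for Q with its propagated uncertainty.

Let p = y·u^2 = 6.37e+06. δp/p = √((1·δy/y)² + (2·δu/u)²) = √(0.0115 + 0.0253) = 0.192, so δp = 1.22e+06.
Q = p − x: δQ = √(δp² + δx²) = √(1.49e+12 + 1e+10) = 1.23e+06
Q = 3.06e+06.

(3.06 ± 1.23) × 10^6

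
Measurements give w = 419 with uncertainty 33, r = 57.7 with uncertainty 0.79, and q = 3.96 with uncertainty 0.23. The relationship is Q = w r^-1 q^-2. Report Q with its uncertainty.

0.463 ± 0.0653

Each factor contributes (exponent × relative error)² to (δQ/Q)²:
  (1·δw/w)² = (1×0.0788)² = 0.00620;  (-1·δr/r)² = (-1×0.0137)² = 0.000187;  (-2·δq/q)² = (-2×0.0581)² = 0.0135
δQ/Q = √(0.0199) = 0.141
Q = 0.463, so δQ = 0.141 × 0.463 = 0.0653.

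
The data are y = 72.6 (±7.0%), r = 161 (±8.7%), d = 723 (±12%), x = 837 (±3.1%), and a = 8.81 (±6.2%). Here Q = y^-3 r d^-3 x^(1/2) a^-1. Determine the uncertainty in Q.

1.57e-12

Each factor contributes (exponent × relative error)² to (δQ/Q)²:
  (-3·δy/y)² = (-3×0.0700)² = 0.0441;  (1·δr/r)² = (1×0.0870)² = 0.00757;  (-3·δd/d)² = (-3×0.120)² = 0.130;  (½·δx/x)² = (0.5×0.0310)² = 0.000240;  (-1·δa/a)² = (-1×0.0620)² = 0.00384
δQ/Q = √(0.185) = 0.431
Q = 3.66e-12, so δQ = 0.431 × 3.66e-12 = 1.57e-12.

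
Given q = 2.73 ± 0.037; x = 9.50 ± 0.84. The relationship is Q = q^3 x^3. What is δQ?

Q is a product of powers, so relative uncertainties combine in quadrature:
  (3·δq/q)² = (3×0.0136)² = 0.00165;  (3·δx/x)² = (3×0.0884)² = 0.0704
δQ/Q = √(0.0720) = 0.268
Q = 17400, so δQ = 0.268 × 17400 = 4680.

4680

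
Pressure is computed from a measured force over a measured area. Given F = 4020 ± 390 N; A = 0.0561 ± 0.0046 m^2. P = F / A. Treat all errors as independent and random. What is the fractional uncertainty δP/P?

Each factor contributes (exponent × relative error)² to (δP/P)²:
  (1·δF/F)² = (1×0.0970)² = 0.00941;  (-1·δA/A)² = (-1×0.0820)² = 0.00672
δP/P = √(0.0161) = 0.127

0.127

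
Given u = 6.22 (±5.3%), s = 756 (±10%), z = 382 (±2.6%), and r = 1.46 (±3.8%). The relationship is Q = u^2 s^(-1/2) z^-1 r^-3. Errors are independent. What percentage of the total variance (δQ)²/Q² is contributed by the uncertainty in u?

(δQ/Q)² = (2·δu/u)² + (−½·δs/s)² + (-1·δz/z)² + (-3·δr/r)²
  u term: (2×0.0530)² = 0.0112
  s term: (-0.5×0.100)² = 0.00250
  z term: (-1×0.0260)² = 0.000676
  r term: (-3×0.0380)² = 0.0130
Total = 0.0274. Share from u = 0.0112/0.0274 = 0.410.

41.0%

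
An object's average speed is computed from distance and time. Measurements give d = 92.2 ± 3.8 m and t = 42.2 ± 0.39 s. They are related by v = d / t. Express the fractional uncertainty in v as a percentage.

Since v is a product/quotient, work with relative uncertainties:
  (1·δd/d)² = (1×0.0412)² = 0.00170;  (-1·δt/t)² = (-1×0.00924)² = 8.54e-05
δv/v = √(0.00178) = 0.0422

4.22%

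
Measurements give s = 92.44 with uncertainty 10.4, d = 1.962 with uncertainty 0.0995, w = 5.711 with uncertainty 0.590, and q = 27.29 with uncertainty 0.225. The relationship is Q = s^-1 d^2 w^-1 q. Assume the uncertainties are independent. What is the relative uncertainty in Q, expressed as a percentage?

18.4%

Since Q is a product/quotient, work with relative uncertainties:
  (-1·δs/s)² = (-1×0.113)² = 0.0127;  (2·δd/d)² = (2×0.0507)² = 0.0103;  (-1·δw/w)² = (-1×0.103)² = 0.0107;  (1·δq/q)² = (1×0.00824)² = 6.8e-05
δQ/Q = √(0.0337) = 0.184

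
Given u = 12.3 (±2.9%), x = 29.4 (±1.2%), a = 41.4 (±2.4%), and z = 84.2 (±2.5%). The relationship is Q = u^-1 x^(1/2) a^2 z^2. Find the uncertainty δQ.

Q is a product of powers, so relative uncertainties combine in quadrature:
  (-1·δu/u)² = (-1×0.0290)² = 0.000841;  (½·δx/x)² = (0.5×0.0120)² = 3.6e-05;  (2·δa/a)² = (2×0.0240)² = 0.00230;  (2·δz/z)² = (2×0.0250)² = 0.00250
δQ/Q = √(0.00568) = 0.0754
Q = 5.36e+06, so δQ = 0.0754 × 5.36e+06 = 4.04e+05.

4.04e+05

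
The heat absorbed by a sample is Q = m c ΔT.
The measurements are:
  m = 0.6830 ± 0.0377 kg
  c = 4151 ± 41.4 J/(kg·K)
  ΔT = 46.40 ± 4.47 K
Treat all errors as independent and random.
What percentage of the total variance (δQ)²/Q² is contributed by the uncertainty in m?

24.5%

(δQ/Q)² = (1·δm/m)² + (1·δc/c)² + (1·δΔT/ΔT)²
  m term: (1×0.0552)² = 0.00305
  c term: (1×0.00997)² = 9.95e-05
  ΔT term: (1×0.0963)² = 0.00928
Total = 0.0124. Share from m = 0.00305/0.0124 = 0.245.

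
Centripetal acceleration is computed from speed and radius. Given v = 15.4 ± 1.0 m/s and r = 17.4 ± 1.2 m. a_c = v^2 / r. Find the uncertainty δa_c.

Since a_c is a product/quotient, work with relative uncertainties:
  (2·δv/v)² = (2×0.0649)² = 0.0169;  (-1·δr/r)² = (-1×0.0690)² = 0.00476
δa_c/a_c = √(0.0216) = 0.147
a_c = 13.6 m/s^2, so δa_c = 0.147 × 13.6 = 2.00 m/s^2.

2.00 m/s^2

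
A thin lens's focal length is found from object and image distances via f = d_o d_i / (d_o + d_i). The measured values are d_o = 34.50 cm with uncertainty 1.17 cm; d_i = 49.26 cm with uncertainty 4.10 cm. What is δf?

∂f/∂d_o = (d_i/(d_o+d_i))² = 0.346;  ∂f/∂d_i = (d_o/(d_o+d_i))² = 0.170
δf = √((∂f/∂d_o · δd_o)² + (∂f/∂d_i · δd_i)²) = √(0.164 + 0.484) = 0.805 cm

0.805 cm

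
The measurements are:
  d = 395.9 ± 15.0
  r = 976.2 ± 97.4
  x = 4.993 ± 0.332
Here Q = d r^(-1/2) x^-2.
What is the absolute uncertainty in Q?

Relative error in a monomial: (δQ/Q)² = Σ (nᵢ · δxᵢ/xᵢ)².
  (1·δd/d)² = (1×0.0379)² = 0.00144;  (−½·δr/r)² = (-0.5×0.0998)² = 0.00249;  (-2·δx/x)² = (-2×0.0665)² = 0.0177
δQ/Q = √(0.0216) = 0.147
Q = 0.5083, so δQ = 0.147 × 0.5083 = 0.0747.

0.0747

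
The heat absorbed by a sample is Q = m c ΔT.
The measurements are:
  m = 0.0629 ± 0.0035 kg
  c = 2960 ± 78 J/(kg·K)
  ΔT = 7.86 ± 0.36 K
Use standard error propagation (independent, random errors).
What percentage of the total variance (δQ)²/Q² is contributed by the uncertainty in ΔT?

(δQ/Q)² = (1·δm/m)² + (1·δc/c)² + (1·δΔT/ΔT)²
  m term: (1×0.0556)² = 0.00310
  c term: (1×0.0264)² = 0.000694
  ΔT term: (1×0.0458)² = 0.00210
Total = 0.00589. Share from ΔT = 0.00210/0.00589 = 0.356.

35.6%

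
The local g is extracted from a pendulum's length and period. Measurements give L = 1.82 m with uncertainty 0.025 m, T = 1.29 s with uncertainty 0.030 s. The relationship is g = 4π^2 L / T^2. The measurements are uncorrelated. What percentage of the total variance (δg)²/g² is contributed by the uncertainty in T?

(δg/g)² = (1·δL/L)² + (-2·δT/T)²
  L term: (1×0.0137)² = 0.000189
  T term: (-2×0.0233)² = 0.00216
Total = 0.00235. Share from T = 0.00216/0.00235 = 0.920.

92.0%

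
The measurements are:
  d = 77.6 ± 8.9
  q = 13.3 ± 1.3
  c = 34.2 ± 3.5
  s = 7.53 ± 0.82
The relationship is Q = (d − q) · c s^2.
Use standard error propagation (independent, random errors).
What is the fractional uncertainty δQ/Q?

Let u = d − q = 64.3. δu = √(δd² + δq²) = √(79.2 + 1.69) = 8.99, so δu/u = 0.140.
Q is then a monomial in u, c, s:
δQ/Q = √((δu/u)² + (1·δc/c)² + (2·δs/s)²) = √(0.0196 + 0.0105 + 0.0474) = 0.278

0.278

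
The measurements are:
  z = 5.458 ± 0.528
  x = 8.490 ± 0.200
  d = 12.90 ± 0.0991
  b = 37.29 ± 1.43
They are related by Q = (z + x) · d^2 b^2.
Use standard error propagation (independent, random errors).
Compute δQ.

Let u = z + x = 13.95. δu = √(δz² + δx²) = √(0.279 + 0.0400) = 0.565, so δu/u = 0.0405.
Q is then a monomial in u, d, b:
δQ/Q = √((δu/u)² + (2·δd/d)² + (2·δb/b)²) = √(0.00164 + 0.000236 + 0.00588) = 0.0881
Q = 3.228e+06, so δQ = 0.0881 × 3.228e+06 = 2.84e+05.

2.84e+05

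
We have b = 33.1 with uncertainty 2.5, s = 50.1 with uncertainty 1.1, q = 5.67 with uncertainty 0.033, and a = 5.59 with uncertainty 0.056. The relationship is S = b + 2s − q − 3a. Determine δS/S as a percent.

For a sum/difference, combine absolute errors in quadrature:
  (δb)² = 6.25;  (2·δs)² = 4.84;  (δq)² = 0.00109;  (3·δa)² = 0.0282
δS = √(11.1) = 3.33
S = 111, so δS/S = 3.33/111 = 0.0301.

3.01%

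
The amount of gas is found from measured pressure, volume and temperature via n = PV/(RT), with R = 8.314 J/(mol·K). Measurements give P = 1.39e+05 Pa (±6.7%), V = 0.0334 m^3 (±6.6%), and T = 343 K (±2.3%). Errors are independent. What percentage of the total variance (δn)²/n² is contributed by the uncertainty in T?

(δn/n)² = (1·δP/P)² + (1·δV/V)² + (-1·δT/T)²
  P term: (1×0.0670)² = 0.00449
  V term: (1×0.0660)² = 0.00436
  T term: (-1×0.0230)² = 0.000529
Total = 0.00937. Share from T = 0.000529/0.00937 = 0.0564.

5.64%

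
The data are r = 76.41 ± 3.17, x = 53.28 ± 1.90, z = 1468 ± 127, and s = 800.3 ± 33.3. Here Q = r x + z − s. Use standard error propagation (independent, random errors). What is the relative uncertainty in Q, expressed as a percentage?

5.46%

Let p = r·x = 4071. δp/p = √((1·δr/r)² + (1·δx/x)²) = √(0.00172 + 0.00127) = 0.0547, so δp = 223.
Q = p + z − s: δQ = √(δp² + δz² + δs²) = √(49600 + 16100 + 1110) = 259
Q = 4739, so δQ/Q = 259/4739 = 0.0546.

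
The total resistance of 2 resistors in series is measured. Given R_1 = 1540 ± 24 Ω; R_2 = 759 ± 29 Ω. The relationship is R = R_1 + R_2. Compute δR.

37.6 Ω

Sums and differences: (δR)² = Σ (cᵢ δxᵢ)².
  (δR_1)² = 576;  (δR_2)² = 841
δR = √(1420) = 37.6 Ω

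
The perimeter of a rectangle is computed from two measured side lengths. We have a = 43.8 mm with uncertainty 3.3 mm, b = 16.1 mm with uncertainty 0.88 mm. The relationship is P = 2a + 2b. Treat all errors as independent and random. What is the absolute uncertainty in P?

6.83 mm

For a sum/difference, combine absolute errors in quadrature:
  (2·δa)² = 43.6;  (2·δb)² = 3.10
δP = √(46.7) = 6.83 mm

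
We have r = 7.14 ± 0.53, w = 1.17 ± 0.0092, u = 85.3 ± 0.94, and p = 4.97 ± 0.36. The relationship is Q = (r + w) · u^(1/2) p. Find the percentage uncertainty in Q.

9.67%

Let h = r + w = 8.31. δh = √(δr² + δw²) = √(0.281 + 8.46e-05) = 0.530, so δh/h = 0.0638.
Q is then a monomial in h, u, p:
δQ/Q = √((δh/h)² + (½·δu/u)² + (1·δp/p)²) = √(0.00407 + 3.04e-05 + 0.00525) = 0.0967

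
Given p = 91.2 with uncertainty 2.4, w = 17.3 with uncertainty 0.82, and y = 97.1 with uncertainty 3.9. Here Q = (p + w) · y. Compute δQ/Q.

Let u = p + w = 108. δu = √(δp² + δw²) = √(5.76 + 0.672) = 2.54, so δu/u = 0.0234.
Q is then a monomial in u, y:
δQ/Q = √((δu/u)² + (1·δy/y)²) = √(0.000546 + 0.00161) = 0.0465

0.0465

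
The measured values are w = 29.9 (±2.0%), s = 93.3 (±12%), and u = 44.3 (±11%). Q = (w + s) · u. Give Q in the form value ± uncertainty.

5460 ± 779

Let h = w + s = 123. δh = √(δw² + δs²) = √(0.358 + 125) = 11.2, so δh/h = 0.0910.
Q is then a monomial in h, u:
δQ/Q = √((δh/h)² + (1·δu/u)²) = √(0.00828 + 0.0121) = 0.143
Q = 5460, so δQ = 0.143 × 5460 = 779.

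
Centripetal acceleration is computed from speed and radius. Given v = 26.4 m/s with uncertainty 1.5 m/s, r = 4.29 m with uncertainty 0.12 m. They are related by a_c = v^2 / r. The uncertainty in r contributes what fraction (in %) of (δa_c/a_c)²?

(δa_c/a_c)² = (2·δv/v)² + (-1·δr/r)²
  v term: (2×0.0568)² = 0.0129
  r term: (-1×0.0280)² = 0.000782
Total = 0.0137. Share from r = 0.000782/0.0137 = 0.0571.

5.71%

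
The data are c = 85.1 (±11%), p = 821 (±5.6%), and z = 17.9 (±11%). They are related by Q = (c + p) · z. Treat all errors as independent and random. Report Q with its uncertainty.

Let u = c + p = 906. δu = √(δc² + δp²) = √(87.6 + 2110) = 46.9, so δu/u = 0.0518.
Q is then a monomial in u, z:
δQ/Q = √((δu/u)² + (1·δz/z)²) = √(0.00268 + 0.0121) = 0.122
Q = 16200, so δQ = 0.122 × 16200 = 1970.

16200 ± 1970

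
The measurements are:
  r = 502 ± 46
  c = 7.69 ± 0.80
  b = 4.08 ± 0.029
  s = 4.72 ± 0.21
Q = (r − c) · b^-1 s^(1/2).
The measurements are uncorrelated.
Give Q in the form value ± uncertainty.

263 ± 25.3

Let u = r − c = 494. δu = √(δr² + δc²) = √(2120 + 0.640) = 46.0, so δu/u = 0.0931.
Q is then a monomial in u, b, s:
δQ/Q = √((δu/u)² + (-1·δb/b)² + (½·δs/s)²) = √(0.00866 + 5.05e-05 + 0.000495) = 0.0960
Q = 263, so δQ = 0.0960 × 263 = 25.3.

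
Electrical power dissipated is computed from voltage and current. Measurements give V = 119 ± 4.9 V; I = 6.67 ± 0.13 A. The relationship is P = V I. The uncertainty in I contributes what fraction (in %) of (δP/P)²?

18.3%

(δP/P)² = (1·δV/V)² + (1·δI/I)²
  V term: (1×0.0412)² = 0.00170
  I term: (1×0.0195)² = 0.000380
Total = 0.00208. Share from I = 0.000380/0.00208 = 0.183.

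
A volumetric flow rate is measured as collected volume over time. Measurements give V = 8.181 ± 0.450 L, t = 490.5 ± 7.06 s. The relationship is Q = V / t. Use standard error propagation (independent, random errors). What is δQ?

For a monomial Q ∝ V, t^-1, fractional errors add in quadrature:
  (1·δV/V)² = (1×0.0550)² = 0.00303;  (-1·δt/t)² = (-1×0.0144)² = 0.000207
δQ/Q = √(0.00323) = 0.0569
Q = 0.01668 L/s, so δQ = 0.0569 × 0.01668 = 0.000948 L/s.

0.000948 L/s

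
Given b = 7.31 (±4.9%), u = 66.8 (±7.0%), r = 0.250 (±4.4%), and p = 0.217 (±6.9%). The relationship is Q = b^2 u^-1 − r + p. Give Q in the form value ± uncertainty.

Let w = b^2·u^-1 = 0.800. δw/w = √((2·δb/b)² + (-1·δu/u)²) = √(0.00960 + 0.00490) = 0.120, so δw = 0.0963.
Q = w − r + p: δQ = √(δw² + δr² + δp²) = √(0.00928 + 0.000121 + 0.000224) = 0.0981
Q = 0.767.

0.767 ± 0.0981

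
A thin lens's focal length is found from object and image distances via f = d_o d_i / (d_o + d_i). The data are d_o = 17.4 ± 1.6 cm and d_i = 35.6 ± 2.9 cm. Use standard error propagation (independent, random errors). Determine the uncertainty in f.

0.787 cm

∂f/∂d_o = (d_i/(d_o+d_i))² = 0.451;  ∂f/∂d_i = (d_o/(d_o+d_i))² = 0.108
δf = √((∂f/∂d_o · δd_o)² + (∂f/∂d_i · δd_i)²) = √(0.521 + 0.0977) = 0.787 cm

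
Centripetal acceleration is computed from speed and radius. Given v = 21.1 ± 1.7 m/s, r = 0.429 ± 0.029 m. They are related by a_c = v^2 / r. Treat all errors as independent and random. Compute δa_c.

For a monomial a_c ∝ v^2, r^-1, fractional errors add in quadrature:
  (2·δv/v)² = (2×0.0806)² = 0.0260;  (-1·δr/r)² = (-1×0.0676)² = 0.00457
δa_c/a_c = √(0.0305) = 0.175
a_c = 1040 m/s^2, so δa_c = 0.175 × 1040 = 181 m/s^2.

181 m/s^2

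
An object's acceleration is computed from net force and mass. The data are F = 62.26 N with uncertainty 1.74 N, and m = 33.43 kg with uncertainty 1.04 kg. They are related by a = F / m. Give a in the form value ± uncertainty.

1.862 ± 0.0779 m/s^2

Products/powers → add relative errors in quadrature, weighted by exponent:
  (1·δF/F)² = (1×0.0279)² = 0.000781;  (-1·δm/m)² = (-1×0.0311)² = 0.000968
δa/a = √(0.00175) = 0.0418
a = 1.862 m/s^2, so δa = 0.0418 × 1.862 = 0.0779 m/s^2.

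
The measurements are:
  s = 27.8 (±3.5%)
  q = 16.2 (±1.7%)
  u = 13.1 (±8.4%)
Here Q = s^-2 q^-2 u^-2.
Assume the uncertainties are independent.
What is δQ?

Relative error in a monomial: (δQ/Q)² = Σ (nᵢ · δxᵢ/xᵢ)².
  (-2·δs/s)² = (-2×0.0350)² = 0.00490;  (-2·δq/q)² = (-2×0.0170)² = 0.00116;  (-2·δu/u)² = (-2×0.0840)² = 0.0282
δQ/Q = √(0.0343) = 0.185
Q = 2.87e-08, so δQ = 0.185 × 2.87e-08 = 5.32e-09.

5.32e-09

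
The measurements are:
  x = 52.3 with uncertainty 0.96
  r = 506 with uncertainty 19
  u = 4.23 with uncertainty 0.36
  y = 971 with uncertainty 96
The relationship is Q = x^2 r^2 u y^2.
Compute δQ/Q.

0.231

Products/powers → add relative errors in quadrature, weighted by exponent:
  (2·δx/x)² = (2×0.0184)² = 0.00135;  (2·δr/r)² = (2×0.0375)² = 0.00564;  (1·δu/u)² = (1×0.0851)² = 0.00724;  (2·δy/y)² = (2×0.0989)² = 0.0391
δQ/Q = √(0.0533) = 0.231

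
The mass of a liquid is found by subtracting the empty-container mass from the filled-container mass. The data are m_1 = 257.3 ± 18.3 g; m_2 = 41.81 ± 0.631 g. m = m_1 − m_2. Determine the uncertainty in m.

m is a linear combination, so absolute uncertainties add in quadrature:
  (δm_1)² = 335;  (δm_2)² = 0.398
δm = √(335) = 18.3 g

18.3 g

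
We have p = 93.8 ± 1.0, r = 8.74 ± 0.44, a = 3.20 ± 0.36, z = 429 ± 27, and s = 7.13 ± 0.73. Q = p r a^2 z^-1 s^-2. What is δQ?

For a monomial Q ∝ p, r, a^2, z^-1, s^-2, fractional errors add in quadrature:
  (1·δp/p)² = (1×0.0107)² = 0.000114;  (1·δr/r)² = (1×0.0503)² = 0.00253;  (2·δa/a)² = (2×0.112)² = 0.0506;  (-1·δz/z)² = (-1×0.0629)² = 0.00396;  (-2·δs/s)² = (-2×0.102)² = 0.0419
δQ/Q = √(0.0992) = 0.315
Q = 0.385, so δQ = 0.315 × 0.385 = 0.121.

0.121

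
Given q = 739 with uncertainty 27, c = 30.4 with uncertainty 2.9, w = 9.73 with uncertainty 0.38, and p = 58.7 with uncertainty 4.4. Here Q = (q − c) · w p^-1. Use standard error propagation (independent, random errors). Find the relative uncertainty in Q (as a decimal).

0.0928

Let u = q − c = 709. δu = √(δq² + δc²) = √(729 + 8.41) = 27.2, so δu/u = 0.0383.
Q is then a monomial in u, w, p:
δQ/Q = √((δu/u)² + (1·δw/w)² + (-1·δp/p)²) = √(0.00147 + 0.00153 + 0.00562) = 0.0928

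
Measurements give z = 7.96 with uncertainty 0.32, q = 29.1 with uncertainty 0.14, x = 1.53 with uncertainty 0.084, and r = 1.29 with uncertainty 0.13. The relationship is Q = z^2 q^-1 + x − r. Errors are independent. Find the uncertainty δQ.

0.234

Let p = z^2·q^-1 = 2.18. δp/p = √((2·δz/z)² + (-1·δq/q)²) = √(0.00646 + 2.31e-05) = 0.0805, so δp = 0.175.
Q = p + x − r: δQ = √(δp² + δx² + δr²) = √(0.0308 + 0.00706 + 0.0169) = 0.234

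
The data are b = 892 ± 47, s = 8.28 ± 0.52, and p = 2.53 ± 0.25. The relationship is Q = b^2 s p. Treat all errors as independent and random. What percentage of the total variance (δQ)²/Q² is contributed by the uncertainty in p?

(δQ/Q)² = (2·δb/b)² + (1·δs/s)² + (1·δp/p)²
  b term: (2×0.0527)² = 0.0111
  s term: (1×0.0628)² = 0.00394
  p term: (1×0.0988)² = 0.00976
Total = 0.0248. Share from p = 0.00976/0.0248 = 0.394.

39.4%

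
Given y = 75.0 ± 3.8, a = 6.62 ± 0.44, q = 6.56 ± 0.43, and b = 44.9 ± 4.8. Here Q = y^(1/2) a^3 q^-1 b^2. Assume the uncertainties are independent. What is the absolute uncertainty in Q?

Each factor contributes (exponent × relative error)² to (δQ/Q)²:
  (½·δy/y)² = (0.5×0.0507)² = 0.000642;  (3·δa/a)² = (3×0.0665)² = 0.0398;  (-1·δq/q)² = (-1×0.0655)² = 0.00430;  (2·δb/b)² = (2×0.107)² = 0.0457
δQ/Q = √(0.0904) = 0.301
Q = 7.72e+05, so δQ = 0.301 × 7.72e+05 = 2.32e+05.

2.32e+05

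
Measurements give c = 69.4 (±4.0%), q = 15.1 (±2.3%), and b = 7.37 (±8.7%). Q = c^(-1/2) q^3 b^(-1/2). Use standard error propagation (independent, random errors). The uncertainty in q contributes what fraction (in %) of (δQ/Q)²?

67.5%

(δQ/Q)² = (−½·δc/c)² + (3·δq/q)² + (−½·δb/b)²
  c term: (-0.5×0.0400)² = 0.000400
  q term: (3×0.0230)² = 0.00476
  b term: (-0.5×0.0870)² = 0.00189
Total = 0.00705. Share from q = 0.00476/0.00705 = 0.675.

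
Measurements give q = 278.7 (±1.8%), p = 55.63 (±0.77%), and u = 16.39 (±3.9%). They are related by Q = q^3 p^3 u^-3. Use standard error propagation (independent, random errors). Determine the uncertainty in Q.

1.11e+08

For a monomial Q ∝ q^3, p^3, u^-3, fractional errors add in quadrature:
  (3·δq/q)² = (3×0.0180)² = 0.00292;  (3·δp/p)² = (3×0.00770)² = 0.000534;  (-3·δu/u)² = (-3×0.0390)² = 0.0137
δQ/Q = √(0.0171) = 0.131
Q = 8.464e+08, so δQ = 0.131 × 8.464e+08 = 1.11e+08.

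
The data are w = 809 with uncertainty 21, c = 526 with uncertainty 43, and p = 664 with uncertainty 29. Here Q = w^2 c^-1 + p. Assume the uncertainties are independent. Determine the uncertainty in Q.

Let h = w^2·c^-1 = 1240. δh/h = √((2·δw/w)² + (-1·δc/c)²) = √(0.00270 + 0.00668) = 0.0968, so δh = 120.
Q = h + p: δQ = √(δh² + δp²) = √(14500 + 841) = 124

124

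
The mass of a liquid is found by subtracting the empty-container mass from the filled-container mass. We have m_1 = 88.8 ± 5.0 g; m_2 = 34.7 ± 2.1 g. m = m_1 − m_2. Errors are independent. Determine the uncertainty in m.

Absolute uncertainties add in quadrature for a linear combination:
  (δm_1)² = 25.0;  (δm_2)² = 4.41
δm = √(29.4) = 5.42 g

5.42 g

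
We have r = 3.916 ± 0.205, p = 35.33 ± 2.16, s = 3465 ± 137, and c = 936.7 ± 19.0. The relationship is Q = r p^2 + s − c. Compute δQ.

Let w = r·p^2 = 4888. δw/w = √((1·δr/r)² + (2·δp/p)²) = √(0.00274 + 0.0150) = 0.133, so δw = 650.
Q = w + s − c: δQ = √(δw² + δs² + δc²) = √(4.23e+05 + 18800 + 361) = 665

665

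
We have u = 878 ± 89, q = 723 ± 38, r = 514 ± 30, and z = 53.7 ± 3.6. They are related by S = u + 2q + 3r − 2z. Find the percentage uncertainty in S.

For a sum/difference, combine absolute errors in quadrature:
  (δu)² = 7920;  (2·δq)² = 5780;  (3·δr)² = 8100;  (2·δz)² = 51.8
δS = √(21800) = 148
S = 3760, so δS/S = 148/3760 = 0.0393.

3.93%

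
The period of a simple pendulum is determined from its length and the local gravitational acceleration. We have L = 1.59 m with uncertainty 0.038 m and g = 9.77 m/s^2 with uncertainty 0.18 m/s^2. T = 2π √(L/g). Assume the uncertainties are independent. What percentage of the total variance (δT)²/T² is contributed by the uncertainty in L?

62.7%

(δT/T)² = (½·δL/L)² + (−½·δg/g)²
  L term: (0.5×0.0239)² = 0.000143
  g term: (-0.5×0.0184)² = 8.49e-05
Total = 0.000228. Share from L = 0.000143/0.000228 = 0.627.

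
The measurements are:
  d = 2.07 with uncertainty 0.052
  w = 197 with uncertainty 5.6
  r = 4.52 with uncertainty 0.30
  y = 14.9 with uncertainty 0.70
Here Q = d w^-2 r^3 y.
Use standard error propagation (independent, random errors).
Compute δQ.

0.0157

Products/powers → add relative errors in quadrature, weighted by exponent:
  (1·δd/d)² = (1×0.0251)² = 0.000631;  (-2·δw/w)² = (-2×0.0284)² = 0.00323;  (3·δr/r)² = (3×0.0664)² = 0.0396;  (1·δy/y)² = (1×0.0470)² = 0.00221
δQ/Q = √(0.0457) = 0.214
Q = 0.0734, so δQ = 0.214 × 0.0734 = 0.0157.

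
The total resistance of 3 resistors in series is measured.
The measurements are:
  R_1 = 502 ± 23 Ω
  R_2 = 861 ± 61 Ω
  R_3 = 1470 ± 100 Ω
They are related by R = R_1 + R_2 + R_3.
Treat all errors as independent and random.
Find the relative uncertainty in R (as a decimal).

Absolute uncertainties add in quadrature for a linear combination:
  (δR_1)² = 529;  (δR_2)² = 3720;  (δR_3)² = 10000
δR = √(14200) = 119 Ω
R = 2830 Ω, so δR/R = 119/2830 = 0.0421.

0.0421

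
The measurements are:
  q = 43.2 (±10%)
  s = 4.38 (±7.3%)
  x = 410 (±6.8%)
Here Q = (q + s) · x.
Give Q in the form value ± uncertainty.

19500 ± 2220

Let u = q + s = 47.6. δu = √(δq² + δs²) = √(18.7 + 0.102) = 4.33, so δu/u = 0.0910.
Q is then a monomial in u, x:
δQ/Q = √((δu/u)² + (1·δx/x)²) = √(0.00829 + 0.00462) = 0.114
Q = 19500, so δQ = 0.114 × 19500 = 2220.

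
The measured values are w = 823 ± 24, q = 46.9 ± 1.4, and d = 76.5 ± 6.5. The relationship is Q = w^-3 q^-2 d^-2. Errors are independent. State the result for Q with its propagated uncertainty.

Each factor contributes (exponent × relative error)² to (δQ/Q)²:
  (-3·δw/w)² = (-3×0.0292)² = 0.00765;  (-2·δq/q)² = (-2×0.0299)² = 0.00356;  (-2·δd/d)² = (-2×0.0850)² = 0.0289
δQ/Q = √(0.0401) = 0.200
Q = 1.39e-16, so δQ = 0.200 × 1.39e-16 = 2.79e-17.

(1.39 ± 0.279) × 10^-16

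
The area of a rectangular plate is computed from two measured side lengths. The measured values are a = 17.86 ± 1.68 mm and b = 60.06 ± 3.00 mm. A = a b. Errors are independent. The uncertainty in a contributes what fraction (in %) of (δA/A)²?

78.0%

(δA/A)² = (1·δa/a)² + (1·δb/b)²
  a term: (1×0.0941)² = 0.00885
  b term: (1×0.0500)² = 0.00250
Total = 0.0113. Share from a = 0.00885/0.0113 = 0.780.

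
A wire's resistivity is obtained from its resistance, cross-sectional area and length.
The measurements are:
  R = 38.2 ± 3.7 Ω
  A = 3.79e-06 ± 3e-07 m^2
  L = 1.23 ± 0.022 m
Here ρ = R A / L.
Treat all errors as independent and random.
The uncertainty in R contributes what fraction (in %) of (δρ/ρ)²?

(δρ/ρ)² = (1·δR/R)² + (1·δA/A)² + (-1·δL/L)²
  R term: (1×0.0969)² = 0.00938
  A term: (1×0.0792)² = 0.00627
  L term: (-1×0.0179)² = 0.000320
Total = 0.0160. Share from R = 0.00938/0.0160 = 0.588.

58.8%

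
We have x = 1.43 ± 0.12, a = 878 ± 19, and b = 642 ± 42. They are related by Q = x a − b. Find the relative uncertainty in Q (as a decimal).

Let p = x·a = 1260. δp/p = √((1·δx/x)² + (1·δa/a)²) = √(0.00704 + 0.000468) = 0.0867, so δp = 109.
Q = p − b: δQ = √(δp² + δb²) = √(11800 + 1760) = 117
Q = 614, so δQ/Q = 117/614 = 0.190.

0.190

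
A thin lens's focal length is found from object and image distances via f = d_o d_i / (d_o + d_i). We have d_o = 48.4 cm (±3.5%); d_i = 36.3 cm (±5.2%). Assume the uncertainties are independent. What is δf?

∂f/∂d_o = (d_i/(d_o+d_i))² = 0.184;  ∂f/∂d_i = (d_o/(d_o+d_i))² = 0.327
δf = √((∂f/∂d_o · δd_o)² + (∂f/∂d_i · δd_i)²) = √(0.0968 + 0.380) = 0.690 cm

0.690 cm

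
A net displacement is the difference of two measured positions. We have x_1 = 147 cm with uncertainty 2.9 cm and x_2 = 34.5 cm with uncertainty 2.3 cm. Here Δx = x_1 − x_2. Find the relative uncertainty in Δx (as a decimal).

0.0329

Each term contributes (cᵢ δxᵢ)² to (δΔx)²:
  (δx_1)² = 8.41;  (δx_2)² = 5.29
δΔx = √(13.7) = 3.70 cm
Δx = 112 cm, so δΔx/Δx = 3.70/112 = 0.0329.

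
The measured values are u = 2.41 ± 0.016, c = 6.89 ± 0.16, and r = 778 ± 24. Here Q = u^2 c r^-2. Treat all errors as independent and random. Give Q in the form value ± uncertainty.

(6.61 ± 0.445) × 10^-5

Since Q is a product/quotient, work with relative uncertainties:
  (2·δu/u)² = (2×0.00664)² = 0.000176;  (1·δc/c)² = (1×0.0232)² = 0.000539;  (-2·δr/r)² = (-2×0.0308)² = 0.00381
δQ/Q = √(0.00452) = 0.0672
Q = 6.61e-05, so δQ = 0.0672 × 6.61e-05 = 4.45e-06.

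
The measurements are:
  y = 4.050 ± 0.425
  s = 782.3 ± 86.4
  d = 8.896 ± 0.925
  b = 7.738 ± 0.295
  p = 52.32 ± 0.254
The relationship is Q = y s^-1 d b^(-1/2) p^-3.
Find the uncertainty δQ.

2.15e-08

Products/powers → add relative errors in quadrature, weighted by exponent:
  (1·δy/y)² = (1×0.105)² = 0.0110;  (-1·δs/s)² = (-1×0.110)² = 0.0122;  (1·δd/d)² = (1×0.104)² = 0.0108;  (−½·δb/b)² = (-0.5×0.0381)² = 0.000363;  (-3·δp/p)² = (-3×0.00485)² = 0.000212
δQ/Q = √(0.0346) = 0.186
Q = 1.156e-07, so δQ = 0.186 × 1.156e-07 = 2.15e-08.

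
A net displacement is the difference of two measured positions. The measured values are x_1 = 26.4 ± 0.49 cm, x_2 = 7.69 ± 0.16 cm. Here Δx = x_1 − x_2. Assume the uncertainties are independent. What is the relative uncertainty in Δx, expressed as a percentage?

Δx is a linear combination, so absolute uncertainties add in quadrature:
  (δx_1)² = 0.240;  (δx_2)² = 0.0256
δΔx = √(0.266) = 0.515 cm
Δx = 18.7 cm, so δΔx/Δx = 0.515/18.7 = 0.0276.

2.76%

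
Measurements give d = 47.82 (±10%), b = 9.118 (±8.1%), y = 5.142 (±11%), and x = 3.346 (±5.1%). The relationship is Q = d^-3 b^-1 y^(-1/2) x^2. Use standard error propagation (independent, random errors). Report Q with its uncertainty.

Since Q is a product/quotient, work with relative uncertainties:
  (-3·δd/d)² = (-3×0.100)² = 0.0900;  (-1·δb/b)² = (-1×0.0810)² = 0.00656;  (−½·δy/y)² = (-0.5×0.110)² = 0.00302;  (2·δx/x)² = (2×0.0510)² = 0.0104
δQ/Q = √(0.110) = 0.332
Q = 4.952e-06, so δQ = 0.332 × 4.952e-06 = 1.64e-06.

(4.952 ± 1.64) × 10^-6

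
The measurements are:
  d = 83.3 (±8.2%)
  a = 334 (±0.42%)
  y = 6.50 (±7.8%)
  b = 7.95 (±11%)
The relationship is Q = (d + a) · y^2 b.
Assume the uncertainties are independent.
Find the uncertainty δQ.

26900

Let u = d + a = 417. δu = √(δd² + δa²) = √(46.7 + 1.97) = 6.97, so δu/u = 0.0167.
Q is then a monomial in u, y, b:
δQ/Q = √((δu/u)² + (2·δy/y)² + (1·δb/b)²) = √(0.000279 + 0.0243 + 0.0121) = 0.192
Q = 1.4e+05, so δQ = 0.192 × 1.4e+05 = 26900.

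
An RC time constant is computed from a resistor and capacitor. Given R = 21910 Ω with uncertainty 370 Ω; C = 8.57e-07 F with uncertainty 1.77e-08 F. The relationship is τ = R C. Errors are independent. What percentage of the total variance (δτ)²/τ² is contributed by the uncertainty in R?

(δτ/τ)² = (1·δR/R)² + (1·δC/C)²
  R term: (1×0.0169)² = 0.000285
  C term: (1×0.0207)² = 0.000427
Total = 0.000712. Share from R = 0.000285/0.000712 = 0.401.

40.1%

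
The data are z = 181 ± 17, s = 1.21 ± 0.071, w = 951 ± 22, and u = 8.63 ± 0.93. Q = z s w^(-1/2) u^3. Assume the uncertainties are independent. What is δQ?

1560

Each factor contributes (exponent × relative error)² to (δQ/Q)²:
  (1·δz/z)² = (1×0.0939)² = 0.00882;  (1·δs/s)² = (1×0.0587)² = 0.00344;  (−½·δw/w)² = (-0.5×0.0231)² = 0.000134;  (3·δu/u)² = (3×0.108)² = 0.105
δQ/Q = √(0.117) = 0.342
Q = 4560, so δQ = 0.342 × 4560 = 1560.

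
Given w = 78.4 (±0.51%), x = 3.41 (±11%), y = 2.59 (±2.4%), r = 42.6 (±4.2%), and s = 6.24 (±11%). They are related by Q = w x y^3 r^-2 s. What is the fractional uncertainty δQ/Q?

0.191

Since Q is a product/quotient, work with relative uncertainties:
  (1·δw/w)² = (1×0.00510)² = 2.6e-05;  (1·δx/x)² = (1×0.110)² = 0.0121;  (3·δy/y)² = (3×0.0240)² = 0.00518;  (-2·δr/r)² = (-2×0.0420)² = 0.00706;  (1·δs/s)² = (1×0.110)² = 0.0121
δQ/Q = √(0.0365) = 0.191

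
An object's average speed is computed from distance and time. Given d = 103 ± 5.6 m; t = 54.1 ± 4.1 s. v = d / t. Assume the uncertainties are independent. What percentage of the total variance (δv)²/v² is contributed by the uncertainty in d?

(δv/v)² = (1·δd/d)² + (-1·δt/t)²
  d term: (1×0.0544)² = 0.00296
  t term: (-1×0.0758)² = 0.00574
Total = 0.00870. Share from d = 0.00296/0.00870 = 0.340.

34.0%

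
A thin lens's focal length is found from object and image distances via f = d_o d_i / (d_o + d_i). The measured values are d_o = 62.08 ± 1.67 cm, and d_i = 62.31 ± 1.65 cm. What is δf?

∂f/∂d_o = (d_i/(d_o+d_i))² = 0.251;  ∂f/∂d_i = (d_o/(d_o+d_i))² = 0.249
δf = √((∂f/∂d_o · δd_o)² + (∂f/∂d_i · δd_i)²) = √(0.176 + 0.169) = 0.587 cm

0.587 cm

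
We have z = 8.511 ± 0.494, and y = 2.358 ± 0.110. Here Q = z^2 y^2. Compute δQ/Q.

0.149

Since Q is a product/quotient, work with relative uncertainties:
  (2·δz/z)² = (2×0.0580)² = 0.0135;  (2·δy/y)² = (2×0.0466)² = 0.00870
δQ/Q = √(0.0222) = 0.149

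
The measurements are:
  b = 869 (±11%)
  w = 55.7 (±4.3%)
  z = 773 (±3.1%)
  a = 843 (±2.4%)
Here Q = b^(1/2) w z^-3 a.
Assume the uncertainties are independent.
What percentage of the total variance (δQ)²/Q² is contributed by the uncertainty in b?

21.5%

(δQ/Q)² = (½·δb/b)² + (1·δw/w)² + (-3·δz/z)² + (1·δa/a)²
  b term: (0.5×0.110)² = 0.00302
  w term: (1×0.0430)² = 0.00185
  z term: (-3×0.0310)² = 0.00865
  a term: (1×0.0240)² = 0.000576
Total = 0.0141. Share from b = 0.00302/0.0141 = 0.215.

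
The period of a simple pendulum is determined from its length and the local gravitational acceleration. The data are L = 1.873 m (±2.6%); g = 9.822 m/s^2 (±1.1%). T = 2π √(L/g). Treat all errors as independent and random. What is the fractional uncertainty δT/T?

Relative error in a monomial: (δT/T)² = Σ (nᵢ · δxᵢ/xᵢ)².
  (½·δL/L)² = (0.5×0.0260)² = 0.000169;  (−½·δg/g)² = (-0.5×0.0110)² = 3.03e-05
δT/T = √(0.000199) = 0.0141

0.0141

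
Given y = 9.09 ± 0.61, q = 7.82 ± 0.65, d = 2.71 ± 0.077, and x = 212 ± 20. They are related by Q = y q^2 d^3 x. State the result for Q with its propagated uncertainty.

Each factor contributes (exponent × relative error)² to (δQ/Q)²:
  (1·δy/y)² = (1×0.0671)² = 0.00450;  (2·δq/q)² = (2×0.0831)² = 0.0276;  (3·δd/d)² = (3×0.0284)² = 0.00727;  (1·δx/x)² = (1×0.0943)² = 0.00890
δQ/Q = √(0.0483) = 0.220
Q = 2.35e+06, so δQ = 0.220 × 2.35e+06 = 5.15e+05.

(2.35 ± 0.515) × 10^6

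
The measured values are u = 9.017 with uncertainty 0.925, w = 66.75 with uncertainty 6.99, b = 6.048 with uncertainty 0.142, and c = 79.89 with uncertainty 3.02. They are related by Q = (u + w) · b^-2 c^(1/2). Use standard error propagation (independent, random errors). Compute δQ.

1.96

Let h = u + w = 75.77. δh = √(δu² + δw²) = √(0.856 + 48.9) = 7.05, so δh/h = 0.0931.
Q is then a monomial in h, b, c:
δQ/Q = √((δh/h)² + (-2·δb/b)² + (½·δc/c)²) = √(0.00866 + 0.00221 + 0.000357) = 0.106
Q = 18.51, so δQ = 0.106 × 18.51 = 1.96.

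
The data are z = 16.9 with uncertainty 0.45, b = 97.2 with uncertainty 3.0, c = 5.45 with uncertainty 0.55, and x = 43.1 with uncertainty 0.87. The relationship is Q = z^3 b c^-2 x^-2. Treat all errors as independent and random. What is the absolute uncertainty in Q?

Products/powers → add relative errors in quadrature, weighted by exponent:
  (3·δz/z)² = (3×0.0266)² = 0.00638;  (1·δb/b)² = (1×0.0309)² = 0.000953;  (-2·δc/c)² = (-2×0.101)² = 0.0407;  (-2·δx/x)² = (-2×0.0202)² = 0.00163
δQ/Q = √(0.0497) = 0.223
Q = 8.50, so δQ = 0.223 × 8.50 = 1.90.

1.90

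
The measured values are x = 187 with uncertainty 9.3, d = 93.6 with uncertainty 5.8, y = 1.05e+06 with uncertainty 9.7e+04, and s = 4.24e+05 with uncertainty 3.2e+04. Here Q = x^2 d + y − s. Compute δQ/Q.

Let p = x^2·d = 3.27e+06. δp/p = √((2·δx/x)² + (1·δd/d)²) = √(0.00989 + 0.00384) = 0.117, so δp = 3.84e+05.
Q = p + y − s: δQ = √(δp² + δy² + δs²) = √(1.47e+11 + 9.41e+09 + 1.02e+09) = 3.97e+05
Q = 3.9e+06, so δQ/Q = 3.97e+05/3.9e+06 = 0.102.

0.102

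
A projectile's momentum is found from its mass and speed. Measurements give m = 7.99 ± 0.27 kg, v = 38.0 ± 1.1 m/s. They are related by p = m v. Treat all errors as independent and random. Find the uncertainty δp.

13.5 kg·m/s

Products/powers → add relative errors in quadrature, weighted by exponent:
  (1·δm/m)² = (1×0.0338)² = 0.00114;  (1·δv/v)² = (1×0.0289)² = 0.000838
δp/p = √(0.00198) = 0.0445
p = 304 kg·m/s, so δp = 0.0445 × 304 = 13.5 kg·m/s.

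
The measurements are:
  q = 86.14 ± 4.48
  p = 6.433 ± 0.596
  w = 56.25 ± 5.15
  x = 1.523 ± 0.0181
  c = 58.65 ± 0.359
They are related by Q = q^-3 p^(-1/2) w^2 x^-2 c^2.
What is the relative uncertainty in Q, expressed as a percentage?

24.6%

Each factor contributes (exponent × relative error)² to (δQ/Q)²:
  (-3·δq/q)² = (-3×0.0520)² = 0.0243;  (−½·δp/p)² = (-0.5×0.0926)² = 0.00215;  (2·δw/w)² = (2×0.0916)² = 0.0335;  (-2·δx/x)² = (-2×0.0119)² = 0.000565;  (2·δc/c)² = (2×0.00612)² = 0.000150
δQ/Q = √(0.0607) = 0.246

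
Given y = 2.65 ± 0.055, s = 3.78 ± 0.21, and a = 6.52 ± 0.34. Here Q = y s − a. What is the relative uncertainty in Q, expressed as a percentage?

19.6%

Let p = y·s = 10.0. δp/p = √((1·δy/y)² + (1·δs/s)²) = √(0.000431 + 0.00309) = 0.0593, so δp = 0.594.
Q = p − a: δQ = √(δp² + δa²) = √(0.353 + 0.116) = 0.684
Q = 3.50, so δQ/Q = 0.684/3.50 = 0.196.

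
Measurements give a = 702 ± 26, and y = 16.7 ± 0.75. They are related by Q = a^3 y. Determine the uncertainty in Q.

6.92e+08

Products/powers → add relative errors in quadrature, weighted by exponent:
  (3·δa/a)² = (3×0.0370)² = 0.0123;  (1·δy/y)² = (1×0.0449)² = 0.00202
δQ/Q = √(0.0144) = 0.120
Q = 5.78e+09, so δQ = 0.120 × 5.78e+09 = 6.92e+08.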